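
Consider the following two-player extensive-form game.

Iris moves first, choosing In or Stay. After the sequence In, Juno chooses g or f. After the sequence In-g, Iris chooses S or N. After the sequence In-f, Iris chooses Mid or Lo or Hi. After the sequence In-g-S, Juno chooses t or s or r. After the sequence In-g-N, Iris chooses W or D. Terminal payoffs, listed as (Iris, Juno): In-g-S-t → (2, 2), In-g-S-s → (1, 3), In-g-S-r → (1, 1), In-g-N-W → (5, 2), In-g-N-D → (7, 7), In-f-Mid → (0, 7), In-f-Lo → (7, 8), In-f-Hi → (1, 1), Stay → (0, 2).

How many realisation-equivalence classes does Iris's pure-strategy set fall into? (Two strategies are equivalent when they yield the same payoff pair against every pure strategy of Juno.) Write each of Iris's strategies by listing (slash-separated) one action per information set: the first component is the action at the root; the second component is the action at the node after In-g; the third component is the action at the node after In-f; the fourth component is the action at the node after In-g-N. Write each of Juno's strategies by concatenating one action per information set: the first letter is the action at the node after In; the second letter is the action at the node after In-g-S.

10

Iris has 24 pure strategies: In/S/Mid/W, In/S/Mid/D, In/S/Lo/W, In/S/Lo/D, In/S/Hi/W, In/S/Hi/D, In/N/Mid/W, In/N/Mid/D, In/N/Lo/W, In/N/Lo/D, In/N/Hi/W, In/N/Hi/D, Stay/S/Mid/W, Stay/S/Mid/D, Stay/S/Lo/W, Stay/S/Lo/D, Stay/S/Hi/W, Stay/S/Hi/D, Stay/N/Mid/W, Stay/N/Mid/D, Stay/N/Lo/W, Stay/N/Lo/D, Stay/N/Hi/W, Stay/N/Hi/D. Columns: gt, gs, gr, ft, fs, fr.
{In/S/Mid/W, In/S/Mid/D} → row (2,2) (1,3) (1,1) (0,7) (0,7) (0,7)
{In/S/Lo/W, In/S/Lo/D} → row (2,2) (1,3) (1,1) (7,8) (7,8) (7,8)
{In/S/Hi/W, In/S/Hi/D} → row (2,2) (1,3) (1,1) (1,1) (1,1) (1,1)
{In/N/Mid/W} → row (5,2) (5,2) (5,2) (0,7) (0,7) (0,7)
{In/N/Mid/D} → row (7,7) (7,7) (7,7) (0,7) (0,7) (0,7)
{In/N/Lo/W} → row (5,2) (5,2) (5,2) (7,8) (7,8) (7,8)
{In/N/Lo/D} → row (7,7) (7,7) (7,7) (7,8) (7,8) (7,8)
{In/N/Hi/W} → row (5,2) (5,2) (5,2) (1,1) (1,1) (1,1)
{In/N/Hi/D} → row (7,7) (7,7) (7,7) (1,1) (1,1) (1,1)
{Stay/S/Mid/W, Stay/S/Mid/D, Stay/S/Lo/W, Stay/S/Lo/D, Stay/S/Hi/W, Stay/S/Hi/D, Stay/N/Mid/W, Stay/N/Mid/D, Stay/N/Lo/W, Stay/N/Lo/D, Stay/N/Hi/W, Stay/N/Hi/D} → row (0,2) (0,2) (0,2) (0,2) (0,2) (0,2)
That's 10 distinct rows out of 24 strategies.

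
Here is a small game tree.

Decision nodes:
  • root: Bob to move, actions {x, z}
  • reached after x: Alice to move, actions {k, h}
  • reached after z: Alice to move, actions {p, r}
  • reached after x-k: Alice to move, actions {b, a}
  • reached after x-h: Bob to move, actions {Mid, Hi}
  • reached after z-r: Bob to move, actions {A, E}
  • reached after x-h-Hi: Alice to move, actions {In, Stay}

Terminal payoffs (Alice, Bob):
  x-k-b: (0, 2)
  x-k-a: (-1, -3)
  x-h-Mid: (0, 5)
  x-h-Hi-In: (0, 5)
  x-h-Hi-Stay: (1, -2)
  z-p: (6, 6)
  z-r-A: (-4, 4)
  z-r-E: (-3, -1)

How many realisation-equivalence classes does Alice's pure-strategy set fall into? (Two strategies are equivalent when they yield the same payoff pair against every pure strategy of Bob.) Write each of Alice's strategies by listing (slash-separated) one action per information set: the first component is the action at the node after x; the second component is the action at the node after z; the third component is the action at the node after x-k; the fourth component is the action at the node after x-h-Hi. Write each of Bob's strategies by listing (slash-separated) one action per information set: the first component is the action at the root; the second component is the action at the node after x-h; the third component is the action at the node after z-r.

Alice has 16 pure strategies: k/p/b/In, k/p/b/Stay, k/p/a/In, k/p/a/Stay, k/r/b/In, k/r/b/Stay, k/r/a/In, k/r/a/Stay, h/p/b/In, h/p/b/Stay, h/p/a/In, h/p/a/Stay, h/r/b/In, h/r/b/Stay, h/r/a/In, h/r/a/Stay. Columns: x/Mid/A, x/Mid/E, x/Hi/A, x/Hi/E, z/Mid/A, z/Mid/E, z/Hi/A, z/Hi/E.
{k/p/b/In, k/p/b/Stay} → row (0,2) (0,2) (0,2) (0,2) (6,6) (6,6) (6,6) (6,6)
{k/p/a/In, k/p/a/Stay} → row (-1,-3) (-1,-3) (-1,-3) (-1,-3) (6,6) (6,6) (6,6) (6,6)
{k/r/b/In, k/r/b/Stay} → row (0,2) (0,2) (0,2) (0,2) (-4,4) (-3,-1) (-4,4) (-3,-1)
{k/r/a/In, k/r/a/Stay} → row (-1,-3) (-1,-3) (-1,-3) (-1,-3) (-4,4) (-3,-1) (-4,4) (-3,-1)
{h/p/b/In, h/p/a/In} → row (0,5) (0,5) (0,5) (0,5) (6,6) (6,6) (6,6) (6,6)
{h/p/b/Stay, h/p/a/Stay} → row (0,5) (0,5) (1,-2) (1,-2) (6,6) (6,6) (6,6) (6,6)
{h/r/b/In, h/r/a/In} → row (0,5) (0,5) (0,5) (0,5) (-4,4) (-3,-1) (-4,4) (-3,-1)
{h/r/b/Stay, h/r/a/Stay} → row (0,5) (0,5) (1,-2) (1,-2) (-4,4) (-3,-1) (-4,4) (-3,-1)
That's 8 distinct rows out of 16 strategies.

8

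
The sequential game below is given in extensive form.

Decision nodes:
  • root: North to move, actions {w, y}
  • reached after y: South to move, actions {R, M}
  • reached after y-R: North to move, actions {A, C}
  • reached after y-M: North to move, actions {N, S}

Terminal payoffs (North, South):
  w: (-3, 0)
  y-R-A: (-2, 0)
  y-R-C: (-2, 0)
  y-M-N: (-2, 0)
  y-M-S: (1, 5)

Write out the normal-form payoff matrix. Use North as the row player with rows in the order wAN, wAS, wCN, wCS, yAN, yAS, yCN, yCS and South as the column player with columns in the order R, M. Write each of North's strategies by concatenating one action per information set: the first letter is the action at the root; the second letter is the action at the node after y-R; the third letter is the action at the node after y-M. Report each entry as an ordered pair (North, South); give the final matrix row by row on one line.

wAN: (-3,0) (-3,0) | wAS: (-3,0) (-3,0) | wCN: (-3,0) (-3,0) | wCS: (-3,0) (-3,0) | yAN: (-2,0) (-2,0) | yAS: (-2,0) (1,5) | yCN: (-2,0) (-2,0) | yCS: (-2,0) (1,5)

            R        M
 wAN   (-3,0)   (-3,0)
 wAS   (-3,0)   (-3,0)
 wCN   (-3,0)   (-3,0)
 wCS   (-3,0)   (-3,0)
 yAN   (-2,0)   (-2,0)
 yAS   (-2,0)    (1,5)
 yCN   (-2,0)   (-2,0)
 yCS   (-2,0)    (1,5)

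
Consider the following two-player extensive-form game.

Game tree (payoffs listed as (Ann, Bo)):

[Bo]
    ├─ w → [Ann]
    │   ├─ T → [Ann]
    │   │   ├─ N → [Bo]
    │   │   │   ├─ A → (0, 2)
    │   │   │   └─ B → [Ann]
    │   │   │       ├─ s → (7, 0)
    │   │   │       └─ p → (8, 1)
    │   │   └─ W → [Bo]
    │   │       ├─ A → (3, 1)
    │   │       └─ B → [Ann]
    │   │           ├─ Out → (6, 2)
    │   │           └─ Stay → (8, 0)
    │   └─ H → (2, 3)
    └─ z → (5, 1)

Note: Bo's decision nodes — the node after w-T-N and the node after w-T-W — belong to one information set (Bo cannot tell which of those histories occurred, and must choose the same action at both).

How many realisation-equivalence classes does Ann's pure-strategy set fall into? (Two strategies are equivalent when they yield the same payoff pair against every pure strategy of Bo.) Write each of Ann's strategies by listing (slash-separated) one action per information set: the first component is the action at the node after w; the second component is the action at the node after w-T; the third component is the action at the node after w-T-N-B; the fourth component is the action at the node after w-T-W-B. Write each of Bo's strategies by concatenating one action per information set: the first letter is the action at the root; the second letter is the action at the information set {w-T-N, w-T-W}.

Ann has 16 pure strategies: T/N/s/Out, T/N/s/Stay, T/N/p/Out, T/N/p/Stay, T/W/s/Out, T/W/s/Stay, T/W/p/Out, T/W/p/Stay, H/N/s/Out, H/N/s/Stay, H/N/p/Out, H/N/p/Stay, H/W/s/Out, H/W/s/Stay, H/W/p/Out, H/W/p/Stay. Columns: wA, wB, zA, zB.
{T/N/s/Out, T/N/s/Stay} → row (0,2) (7,0) (5,1) (5,1)
{T/N/p/Out, T/N/p/Stay} → row (0,2) (8,1) (5,1) (5,1)
{T/W/s/Out, T/W/p/Out} → row (3,1) (6,2) (5,1) (5,1)
{T/W/s/Stay, T/W/p/Stay} → row (3,1) (8,0) (5,1) (5,1)
{H/N/s/Out, H/N/s/Stay, H/N/p/Out, H/N/p/Stay, H/W/s/Out, H/W/s/Stay, H/W/p/Out, H/W/p/Stay} → row (2,3) (2,3) (5,1) (5,1)
That's 5 distinct rows out of 16 strategies.

5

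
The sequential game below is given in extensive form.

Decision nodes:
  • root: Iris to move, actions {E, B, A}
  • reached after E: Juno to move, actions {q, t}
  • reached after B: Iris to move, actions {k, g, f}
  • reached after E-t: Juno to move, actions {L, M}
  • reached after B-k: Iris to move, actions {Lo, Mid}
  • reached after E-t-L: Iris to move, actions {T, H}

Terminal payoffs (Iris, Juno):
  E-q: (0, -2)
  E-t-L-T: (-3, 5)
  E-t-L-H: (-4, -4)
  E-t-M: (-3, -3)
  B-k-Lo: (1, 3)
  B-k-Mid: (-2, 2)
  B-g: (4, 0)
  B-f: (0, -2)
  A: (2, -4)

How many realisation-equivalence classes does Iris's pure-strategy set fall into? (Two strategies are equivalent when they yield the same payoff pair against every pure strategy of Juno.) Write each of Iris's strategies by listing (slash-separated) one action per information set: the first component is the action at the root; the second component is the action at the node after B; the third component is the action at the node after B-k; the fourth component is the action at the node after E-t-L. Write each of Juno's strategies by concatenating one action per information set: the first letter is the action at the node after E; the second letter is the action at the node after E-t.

7

Iris has 36 pure strategies: E/k/Lo/T, E/k/Lo/H, E/k/Mid/T, E/k/Mid/H, E/g/Lo/T, E/g/Lo/H, E/g/Mid/T, E/g/Mid/H, E/f/Lo/T, E/f/Lo/H, E/f/Mid/T, E/f/Mid/H, B/k/Lo/T, B/k/Lo/H, B/k/Mid/T, B/k/Mid/H, B/g/Lo/T, B/g/Lo/H, B/g/Mid/T, B/g/Mid/H, B/f/Lo/T, B/f/Lo/H, B/f/Mid/T, B/f/Mid/H, A/k/Lo/T, A/k/Lo/H, A/k/Mid/T, A/k/Mid/H, A/g/Lo/T, A/g/Lo/H, A/g/Mid/T, A/g/Mid/H, A/f/Lo/T, A/f/Lo/H, A/f/Mid/T, A/f/Mid/H. Columns: qL, qM, tL, tM.
{E/k/Lo/T, E/k/Mid/T, E/g/Lo/T, E/g/Mid/T, E/f/Lo/T, E/f/Mid/T} → row (0,-2) (0,-2) (-3,5) (-3,-3)
{E/k/Lo/H, E/k/Mid/H, E/g/Lo/H, E/g/Mid/H, E/f/Lo/H, E/f/Mid/H} → row (0,-2) (0,-2) (-4,-4) (-3,-3)
{B/k/Lo/T, B/k/Lo/H} → row (1,3) (1,3) (1,3) (1,3)
{B/k/Mid/T, B/k/Mid/H} → row (-2,2) (-2,2) (-2,2) (-2,2)
{B/g/Lo/T, B/g/Lo/H, B/g/Mid/T, B/g/Mid/H} → row (4,0) (4,0) (4,0) (4,0)
{B/f/Lo/T, B/f/Lo/H, B/f/Mid/T, B/f/Mid/H} → row (0,-2) (0,-2) (0,-2) (0,-2)
{A/k/Lo/T, A/k/Lo/H, A/k/Mid/T, A/k/Mid/H, A/g/Lo/T, A/g/Lo/H, A/g/Mid/T, A/g/Mid/H, A/f/Lo/T, A/f/Lo/H, A/f/Mid/T, A/f/Mid/H} → row (2,-4) (2,-4) (2,-4) (2,-4)
That's 7 distinct rows out of 36 strategies.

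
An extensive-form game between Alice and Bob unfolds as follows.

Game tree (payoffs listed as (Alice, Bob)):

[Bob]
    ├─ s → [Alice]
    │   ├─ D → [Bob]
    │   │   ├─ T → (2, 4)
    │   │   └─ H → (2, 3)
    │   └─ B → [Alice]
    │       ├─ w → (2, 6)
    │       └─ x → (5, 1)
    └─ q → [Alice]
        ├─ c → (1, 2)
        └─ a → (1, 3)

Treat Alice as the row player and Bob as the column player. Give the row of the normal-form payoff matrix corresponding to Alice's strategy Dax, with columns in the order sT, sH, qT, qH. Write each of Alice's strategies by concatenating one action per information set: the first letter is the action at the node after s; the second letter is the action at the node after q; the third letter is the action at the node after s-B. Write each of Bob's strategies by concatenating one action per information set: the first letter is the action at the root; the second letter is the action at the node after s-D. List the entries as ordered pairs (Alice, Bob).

vs sT: Bob plays s → Alice plays D at [s] → Bob plays T at [s-D] → (2, 4)
vs sH: Bob plays s → Alice plays D at [s] → Bob plays H at [s-D] → (2, 3)
vs qT: Bob plays q → Alice plays a at [q] → (1, 3)
vs qH: Bob plays q → Alice plays a at [q] → (1, 3)

(2,4) (2,3) (1,3) (1,3)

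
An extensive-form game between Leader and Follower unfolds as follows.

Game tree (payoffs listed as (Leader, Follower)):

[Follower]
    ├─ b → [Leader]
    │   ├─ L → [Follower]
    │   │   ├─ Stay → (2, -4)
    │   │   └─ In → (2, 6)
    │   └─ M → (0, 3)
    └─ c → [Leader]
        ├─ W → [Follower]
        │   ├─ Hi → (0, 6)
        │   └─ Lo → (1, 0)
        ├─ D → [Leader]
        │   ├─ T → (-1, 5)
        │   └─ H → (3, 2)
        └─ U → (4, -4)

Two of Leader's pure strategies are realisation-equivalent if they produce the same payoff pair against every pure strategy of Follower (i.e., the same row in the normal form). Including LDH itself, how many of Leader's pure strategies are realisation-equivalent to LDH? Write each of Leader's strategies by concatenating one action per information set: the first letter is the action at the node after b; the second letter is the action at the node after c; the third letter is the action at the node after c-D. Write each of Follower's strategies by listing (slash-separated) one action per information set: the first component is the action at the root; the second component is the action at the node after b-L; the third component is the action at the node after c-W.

Row for LDH (columns b/Stay/Hi, b/Stay/Lo, b/In/Hi, b/In/Lo, c/Stay/Hi, c/Stay/Lo, c/In/Hi, c/In/Lo): (2,-4) (2,-4) (2,6) (2,6) (3,2) (3,2) (3,2) (3,2).
Every one of Leader's information sets is on the play path for some reply by Follower when Leader follows LDH.
Changing the action at any of them therefore changes at least one column, so only LDH itself gives this row.

1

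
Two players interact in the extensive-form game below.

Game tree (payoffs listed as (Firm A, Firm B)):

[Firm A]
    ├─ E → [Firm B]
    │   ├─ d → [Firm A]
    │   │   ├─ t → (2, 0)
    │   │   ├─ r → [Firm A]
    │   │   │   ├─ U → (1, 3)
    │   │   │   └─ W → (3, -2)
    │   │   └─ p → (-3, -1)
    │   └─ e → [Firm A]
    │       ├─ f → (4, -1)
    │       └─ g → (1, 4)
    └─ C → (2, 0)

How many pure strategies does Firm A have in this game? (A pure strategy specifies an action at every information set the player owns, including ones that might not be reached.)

Firm A owns the root with actions {E, C} — two choices.
Firm A owns the node after E-d with actions {t, r, p} — three choices.
Firm A owns the node after E-e with actions {f, g} — two choices.
Firm A owns the node after E-d-r with actions {U, W} — two choices.
A pure strategy fixes one action at each information set independently, so the count is the product 2 × 3 × 2 × 2 = 24.

24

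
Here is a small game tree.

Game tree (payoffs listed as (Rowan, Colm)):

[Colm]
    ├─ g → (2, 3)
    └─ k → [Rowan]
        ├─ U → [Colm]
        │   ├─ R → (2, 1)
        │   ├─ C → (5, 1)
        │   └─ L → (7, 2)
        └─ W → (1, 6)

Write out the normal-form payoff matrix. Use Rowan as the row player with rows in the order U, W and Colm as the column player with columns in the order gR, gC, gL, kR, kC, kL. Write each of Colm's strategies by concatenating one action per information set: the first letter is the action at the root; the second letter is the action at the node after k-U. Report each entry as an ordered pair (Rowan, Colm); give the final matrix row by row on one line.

Row U: gR→(2,3), gC→(2,3), gL→(2,3), kR→(2,1), kC→(5,1), kL→(7,2)
Row W: gR→(2,3), gC→(2,3), gL→(2,3), kR→(1,6), kC→(1,6), kL→(1,6)

U: (2,3) (2,3) (2,3) (2,1) (5,1) (7,2) | W: (2,3) (2,3) (2,3) (1,6) (1,6) (1,6)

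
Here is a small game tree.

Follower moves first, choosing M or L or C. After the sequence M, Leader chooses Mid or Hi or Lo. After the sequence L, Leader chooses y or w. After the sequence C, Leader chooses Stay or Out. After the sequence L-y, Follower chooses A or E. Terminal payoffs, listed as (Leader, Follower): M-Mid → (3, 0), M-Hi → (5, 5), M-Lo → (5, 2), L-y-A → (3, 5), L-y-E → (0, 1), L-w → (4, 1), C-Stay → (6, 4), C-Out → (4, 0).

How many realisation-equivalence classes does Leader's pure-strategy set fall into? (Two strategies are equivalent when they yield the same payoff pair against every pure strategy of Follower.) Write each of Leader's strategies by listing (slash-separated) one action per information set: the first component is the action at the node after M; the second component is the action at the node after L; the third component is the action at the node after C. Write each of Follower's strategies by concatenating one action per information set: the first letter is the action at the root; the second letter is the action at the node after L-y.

12

Leader has 12 pure strategies: Mid/y/Stay, Mid/y/Out, Mid/w/Stay, Mid/w/Out, Hi/y/Stay, Hi/y/Out, Hi/w/Stay, Hi/w/Out, Lo/y/Stay, Lo/y/Out, Lo/w/Stay, Lo/w/Out. Columns: MA, ME, LA, LE, CA, CE.
{Mid/y/Stay} → row (3,0) (3,0) (3,5) (0,1) (6,4) (6,4)
{Mid/y/Out} → row (3,0) (3,0) (3,5) (0,1) (4,0) (4,0)
{Mid/w/Stay} → row (3,0) (3,0) (4,1) (4,1) (6,4) (6,4)
{Mid/w/Out} → row (3,0) (3,0) (4,1) (4,1) (4,0) (4,0)
{Hi/y/Stay} → row (5,5) (5,5) (3,5) (0,1) (6,4) (6,4)
{Hi/y/Out} → row (5,5) (5,5) (3,5) (0,1) (4,0) (4,0)
{Hi/w/Stay} → row (5,5) (5,5) (4,1) (4,1) (6,4) (6,4)
{Hi/w/Out} → row (5,5) (5,5) (4,1) (4,1) (4,0) (4,0)
{Lo/y/Stay} → row (5,2) (5,2) (3,5) (0,1) (6,4) (6,4)
{Lo/y/Out} → row (5,2) (5,2) (3,5) (0,1) (4,0) (4,0)
{Lo/w/Stay} → row (5,2) (5,2) (4,1) (4,1) (6,4) (6,4)
{Lo/w/Out} → row (5,2) (5,2) (4,1) (4,1) (4,0) (4,0)
That's 12 distinct rows out of 12 strategies.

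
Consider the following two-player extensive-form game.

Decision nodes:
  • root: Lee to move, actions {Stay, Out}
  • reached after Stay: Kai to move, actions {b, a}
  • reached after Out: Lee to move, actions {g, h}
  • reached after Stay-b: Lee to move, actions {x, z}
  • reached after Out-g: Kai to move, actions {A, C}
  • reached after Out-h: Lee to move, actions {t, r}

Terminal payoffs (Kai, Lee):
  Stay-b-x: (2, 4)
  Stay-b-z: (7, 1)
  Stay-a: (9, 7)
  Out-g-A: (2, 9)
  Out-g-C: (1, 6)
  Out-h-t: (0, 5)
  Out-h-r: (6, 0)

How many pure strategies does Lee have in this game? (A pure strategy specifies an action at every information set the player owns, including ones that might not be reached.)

16

Lee owns the root with actions {Stay, Out} — two choices.
Lee owns the node after Out with actions {g, h} — two choices.
Lee owns the node after Stay-b with actions {x, z} — two choices.
Lee owns the node after Out-h with actions {t, r} — two choices.
A pure strategy fixes one action at each information set independently, so the count is the product 2 × 2 × 2 × 2 = 16.
(For reference, Kai has 4 pure strategies, giving a 16×4 normal-form matrix.)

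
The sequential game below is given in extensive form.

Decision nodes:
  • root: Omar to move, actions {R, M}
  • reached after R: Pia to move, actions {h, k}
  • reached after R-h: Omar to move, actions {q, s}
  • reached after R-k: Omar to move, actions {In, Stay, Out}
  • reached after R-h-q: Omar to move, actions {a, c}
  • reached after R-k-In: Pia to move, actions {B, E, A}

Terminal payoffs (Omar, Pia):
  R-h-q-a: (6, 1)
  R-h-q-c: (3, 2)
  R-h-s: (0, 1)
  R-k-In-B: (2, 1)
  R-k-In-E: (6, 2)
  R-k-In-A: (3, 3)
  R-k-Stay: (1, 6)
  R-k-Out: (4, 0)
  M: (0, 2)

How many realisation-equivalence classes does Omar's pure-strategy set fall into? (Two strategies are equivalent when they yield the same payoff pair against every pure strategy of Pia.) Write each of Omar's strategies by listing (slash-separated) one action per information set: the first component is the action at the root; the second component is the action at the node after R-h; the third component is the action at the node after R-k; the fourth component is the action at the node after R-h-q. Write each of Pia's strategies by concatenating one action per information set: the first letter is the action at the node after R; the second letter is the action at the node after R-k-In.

10

Omar has 24 pure strategies: R/q/In/a, R/q/In/c, R/q/Stay/a, R/q/Stay/c, R/q/Out/a, R/q/Out/c, R/s/In/a, R/s/In/c, R/s/Stay/a, R/s/Stay/c, R/s/Out/a, R/s/Out/c, M/q/In/a, M/q/In/c, M/q/Stay/a, M/q/Stay/c, M/q/Out/a, M/q/Out/c, M/s/In/a, M/s/In/c, M/s/Stay/a, M/s/Stay/c, M/s/Out/a, M/s/Out/c. Columns: hB, hE, hA, kB, kE, kA.
{R/q/In/a} → row (6,1) (6,1) (6,1) (2,1) (6,2) (3,3)
{R/q/In/c} → row (3,2) (3,2) (3,2) (2,1) (6,2) (3,3)
{R/q/Stay/a} → row (6,1) (6,1) (6,1) (1,6) (1,6) (1,6)
{R/q/Stay/c} → row (3,2) (3,2) (3,2) (1,6) (1,6) (1,6)
{R/q/Out/a} → row (6,1) (6,1) (6,1) (4,0) (4,0) (4,0)
{R/q/Out/c} → row (3,2) (3,2) (3,2) (4,0) (4,0) (4,0)
{R/s/In/a, R/s/In/c} → row (0,1) (0,1) (0,1) (2,1) (6,2) (3,3)
{R/s/Stay/a, R/s/Stay/c} → row (0,1) (0,1) (0,1) (1,6) (1,6) (1,6)
{R/s/Out/a, R/s/Out/c} → row (0,1) (0,1) (0,1) (4,0) (4,0) (4,0)
{M/q/In/a, M/q/In/c, M/q/Stay/a, M/q/Stay/c, M/q/Out/a, M/q/Out/c, M/s/In/a, M/s/In/c, M/s/Stay/a, M/s/Stay/c, M/s/Out/a, M/s/Out/c} → row (0,2) (0,2) (0,2) (0,2) (0,2) (0,2)
That's 10 distinct rows out of 24 strategies.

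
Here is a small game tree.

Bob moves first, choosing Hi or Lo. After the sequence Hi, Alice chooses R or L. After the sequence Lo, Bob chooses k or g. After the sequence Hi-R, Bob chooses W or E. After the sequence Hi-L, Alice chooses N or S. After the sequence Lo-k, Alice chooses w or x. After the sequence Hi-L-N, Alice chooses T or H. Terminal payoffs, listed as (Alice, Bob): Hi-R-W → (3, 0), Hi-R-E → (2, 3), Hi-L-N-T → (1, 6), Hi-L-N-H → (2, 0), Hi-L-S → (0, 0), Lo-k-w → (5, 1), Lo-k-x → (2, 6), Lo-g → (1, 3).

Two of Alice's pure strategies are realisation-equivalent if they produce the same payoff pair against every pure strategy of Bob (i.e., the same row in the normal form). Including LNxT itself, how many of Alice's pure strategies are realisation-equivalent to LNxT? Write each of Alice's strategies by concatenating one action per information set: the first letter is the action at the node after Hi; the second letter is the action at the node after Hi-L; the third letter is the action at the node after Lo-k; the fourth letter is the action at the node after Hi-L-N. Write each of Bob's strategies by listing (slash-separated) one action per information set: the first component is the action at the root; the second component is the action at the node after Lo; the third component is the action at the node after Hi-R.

1

Row for LNxT (columns Hi/k/W, Hi/k/E, Hi/g/W, Hi/g/E, Lo/k/W, Lo/k/E, Lo/g/W, Lo/g/E): (1,6) (1,6) (1,6) (1,6) (2,6) (2,6) (1,3) (1,3).
Every one of Alice's information sets is on the play path for some reply by Bob when Alice follows LNxT.
Changing the action at any of them therefore changes at least one column, so only LNxT itself gives this row.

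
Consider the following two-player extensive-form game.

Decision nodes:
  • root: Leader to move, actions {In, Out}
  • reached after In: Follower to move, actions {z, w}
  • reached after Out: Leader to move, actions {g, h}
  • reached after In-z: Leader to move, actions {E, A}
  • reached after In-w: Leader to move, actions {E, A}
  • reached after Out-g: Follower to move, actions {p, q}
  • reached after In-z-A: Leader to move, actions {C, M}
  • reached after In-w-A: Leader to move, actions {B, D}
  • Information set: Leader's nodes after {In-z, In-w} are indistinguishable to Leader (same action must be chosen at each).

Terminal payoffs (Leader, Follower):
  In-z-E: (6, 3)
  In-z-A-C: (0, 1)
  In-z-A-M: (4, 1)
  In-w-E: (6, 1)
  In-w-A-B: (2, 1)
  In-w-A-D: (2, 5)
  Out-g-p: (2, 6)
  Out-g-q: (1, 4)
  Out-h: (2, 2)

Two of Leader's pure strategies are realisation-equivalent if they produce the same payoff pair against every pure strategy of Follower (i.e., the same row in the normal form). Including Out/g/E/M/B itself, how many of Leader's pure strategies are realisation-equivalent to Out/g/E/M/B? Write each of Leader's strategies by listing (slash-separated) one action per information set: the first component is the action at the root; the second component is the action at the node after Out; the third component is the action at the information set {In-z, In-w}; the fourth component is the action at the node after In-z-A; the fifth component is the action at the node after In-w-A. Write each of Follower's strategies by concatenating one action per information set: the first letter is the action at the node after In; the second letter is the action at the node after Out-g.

Row for Out/g/E/M/B (columns zp, zq, wp, wq): (2,6) (1,4) (2,6) (1,4).
Under Out/g/E/M/B, Leader's choice at the information set {In-z, In-w} and at the node after In-z-A and at the node after In-w-A can never be reached regardless of what Follower does, so varying those choices leaves every outcome unchanged.
Holding the reachable choices fixed and varying the unreachable ones freely already gives 2 × 2 × 2 = 8 equivalent strategies.
No other strategy reproduces this row, so those 8 are the full class: Out/g/E/C/B, Out/g/E/C/D, Out/g/E/M/B, Out/g/E/M/D, Out/g/A/C/B, Out/g/A/C/D, Out/g/A/M/B, Out/g/A/M/D.

8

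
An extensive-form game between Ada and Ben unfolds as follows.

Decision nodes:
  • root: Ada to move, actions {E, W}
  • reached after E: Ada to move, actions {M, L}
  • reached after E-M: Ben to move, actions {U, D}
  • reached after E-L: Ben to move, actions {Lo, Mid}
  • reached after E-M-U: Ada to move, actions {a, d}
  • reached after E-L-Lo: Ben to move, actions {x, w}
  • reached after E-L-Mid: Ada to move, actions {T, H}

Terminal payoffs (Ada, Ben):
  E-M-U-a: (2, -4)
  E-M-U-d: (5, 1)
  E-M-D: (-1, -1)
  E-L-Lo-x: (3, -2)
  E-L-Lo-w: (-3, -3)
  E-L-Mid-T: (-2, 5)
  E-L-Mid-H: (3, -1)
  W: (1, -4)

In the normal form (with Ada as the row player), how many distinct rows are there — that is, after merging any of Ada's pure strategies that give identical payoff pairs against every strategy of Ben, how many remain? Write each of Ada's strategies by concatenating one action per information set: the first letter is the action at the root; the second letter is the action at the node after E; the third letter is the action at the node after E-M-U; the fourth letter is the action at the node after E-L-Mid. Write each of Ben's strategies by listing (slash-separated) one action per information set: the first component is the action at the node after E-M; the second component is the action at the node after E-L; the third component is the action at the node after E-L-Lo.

Ada has 16 pure strategies: EMaT, EMaH, EMdT, EMdH, ELaT, ELaH, ELdT, ELdH, WMaT, WMaH, WMdT, WMdH, WLaT, WLaH, WLdT, WLdH. Columns: U/Lo/x, U/Lo/w, U/Mid/x, U/Mid/w, D/Lo/x, D/Lo/w, D/Mid/x, D/Mid/w.
{EMaT, EMaH} → row (2,-4) (2,-4) (2,-4) (2,-4) (-1,-1) (-1,-1) (-1,-1) (-1,-1)
{EMdT, EMdH} → row (5,1) (5,1) (5,1) (5,1) (-1,-1) (-1,-1) (-1,-1) (-1,-1)
{ELaT, ELdT} → row (3,-2) (-3,-3) (-2,5) (-2,5) (3,-2) (-3,-3) (-2,5) (-2,5)
{ELaH, ELdH} → row (3,-2) (-3,-3) (3,-1) (3,-1) (3,-2) (-3,-3) (3,-1) (3,-1)
{WMaT, WMaH, WMdT, WMdH, WLaT, WLaH, WLdT, WLdH} → row (1,-4) (1,-4) (1,-4) (1,-4) (1,-4) (1,-4) (1,-4) (1,-4)
That's 5 distinct rows out of 16 strategies.

5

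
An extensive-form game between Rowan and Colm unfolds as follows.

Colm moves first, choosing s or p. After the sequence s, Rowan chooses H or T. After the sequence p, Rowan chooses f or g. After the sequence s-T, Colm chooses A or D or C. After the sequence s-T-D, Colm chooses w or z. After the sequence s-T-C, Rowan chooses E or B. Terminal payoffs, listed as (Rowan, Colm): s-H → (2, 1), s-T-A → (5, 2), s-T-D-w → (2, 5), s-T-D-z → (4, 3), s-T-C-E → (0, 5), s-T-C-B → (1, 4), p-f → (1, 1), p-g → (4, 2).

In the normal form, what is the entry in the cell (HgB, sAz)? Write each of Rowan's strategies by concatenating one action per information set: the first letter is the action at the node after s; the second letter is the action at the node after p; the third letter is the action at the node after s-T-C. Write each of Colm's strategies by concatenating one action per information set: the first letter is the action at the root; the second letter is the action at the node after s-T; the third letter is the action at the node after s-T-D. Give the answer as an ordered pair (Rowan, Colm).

(2, 1)

Trace the play path from the root:
  Colm plays s
  Rowan plays H at [s]
→ terminal payoff (2, 1).
(Rowan's choice at the node after p is never reached on this path, so it doesn't affect the outcome.)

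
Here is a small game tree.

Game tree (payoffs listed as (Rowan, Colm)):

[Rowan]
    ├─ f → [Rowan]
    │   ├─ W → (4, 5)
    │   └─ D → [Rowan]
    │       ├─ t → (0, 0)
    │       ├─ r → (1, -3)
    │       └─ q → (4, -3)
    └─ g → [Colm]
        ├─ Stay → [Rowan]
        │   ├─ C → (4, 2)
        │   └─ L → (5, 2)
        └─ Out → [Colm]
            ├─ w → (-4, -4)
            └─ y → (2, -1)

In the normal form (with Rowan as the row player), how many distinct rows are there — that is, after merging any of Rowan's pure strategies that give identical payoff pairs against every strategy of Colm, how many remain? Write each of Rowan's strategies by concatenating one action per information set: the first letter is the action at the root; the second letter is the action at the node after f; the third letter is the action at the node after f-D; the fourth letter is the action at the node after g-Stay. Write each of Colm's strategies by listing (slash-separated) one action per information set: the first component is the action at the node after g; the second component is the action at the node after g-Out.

6

Rowan has 24 pure strategies: fWtC, fWtL, fWrC, fWrL, fWqC, fWqL, fDtC, fDtL, fDrC, fDrL, fDqC, fDqL, gWtC, gWtL, gWrC, gWrL, gWqC, gWqL, gDtC, gDtL, gDrC, gDrL, gDqC, gDqL. Columns: Stay/w, Stay/y, Out/w, Out/y.
{fWtC, fWtL, fWrC, fWrL, fWqC, fWqL} → row (4,5) (4,5) (4,5) (4,5)
{fDtC, fDtL} → row (0,0) (0,0) (0,0) (0,0)
{fDrC, fDrL} → row (1,-3) (1,-3) (1,-3) (1,-3)
{fDqC, fDqL} → row (4,-3) (4,-3) (4,-3) (4,-3)
{gWtC, gWrC, gWqC, gDtC, gDrC, gDqC} → row (4,2) (4,2) (-4,-4) (2,-1)
{gWtL, gWrL, gWqL, gDtL, gDrL, gDqL} → row (5,2) (5,2) (-4,-4) (2,-1)
That's 6 distinct rows out of 24 strategies.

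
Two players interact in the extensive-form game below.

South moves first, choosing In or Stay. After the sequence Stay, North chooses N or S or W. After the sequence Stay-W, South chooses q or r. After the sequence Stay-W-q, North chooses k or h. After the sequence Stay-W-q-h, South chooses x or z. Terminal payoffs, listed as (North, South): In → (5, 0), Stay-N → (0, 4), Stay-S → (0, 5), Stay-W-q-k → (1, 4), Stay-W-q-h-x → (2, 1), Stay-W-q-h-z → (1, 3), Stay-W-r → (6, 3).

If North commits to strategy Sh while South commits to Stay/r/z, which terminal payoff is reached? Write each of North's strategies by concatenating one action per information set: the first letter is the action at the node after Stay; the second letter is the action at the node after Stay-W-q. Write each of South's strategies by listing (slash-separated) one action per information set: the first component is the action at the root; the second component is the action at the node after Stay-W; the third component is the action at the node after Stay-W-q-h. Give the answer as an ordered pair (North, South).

(0, 5)

Trace the play path from the root:
  South plays Stay
  North plays S at [Stay]
→ terminal payoff (0, 5).
(North's choice at the node after Stay-W-q is never reached on this path, so it doesn't affect the outcome.)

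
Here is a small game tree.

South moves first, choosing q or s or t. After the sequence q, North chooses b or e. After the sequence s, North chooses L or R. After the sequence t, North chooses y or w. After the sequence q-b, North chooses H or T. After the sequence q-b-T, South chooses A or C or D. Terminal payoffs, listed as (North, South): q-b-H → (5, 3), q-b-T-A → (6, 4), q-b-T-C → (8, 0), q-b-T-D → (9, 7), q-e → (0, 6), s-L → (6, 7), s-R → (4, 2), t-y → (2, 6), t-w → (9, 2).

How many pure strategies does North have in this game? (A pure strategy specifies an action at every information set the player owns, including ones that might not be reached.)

North owns the node after q with actions {b, e} — two choices.
North owns the node after s with actions {L, R} — two choices.
North owns the node after t with actions {y, w} — two choices.
North owns the node after q-b with actions {H, T} — two choices.
A pure strategy fixes one action at each information set independently, so the count is the product 2 × 2 × 2 × 2 = 16.
(For reference, South has 9 pure strategies, giving a 16×9 normal-form matrix.)

16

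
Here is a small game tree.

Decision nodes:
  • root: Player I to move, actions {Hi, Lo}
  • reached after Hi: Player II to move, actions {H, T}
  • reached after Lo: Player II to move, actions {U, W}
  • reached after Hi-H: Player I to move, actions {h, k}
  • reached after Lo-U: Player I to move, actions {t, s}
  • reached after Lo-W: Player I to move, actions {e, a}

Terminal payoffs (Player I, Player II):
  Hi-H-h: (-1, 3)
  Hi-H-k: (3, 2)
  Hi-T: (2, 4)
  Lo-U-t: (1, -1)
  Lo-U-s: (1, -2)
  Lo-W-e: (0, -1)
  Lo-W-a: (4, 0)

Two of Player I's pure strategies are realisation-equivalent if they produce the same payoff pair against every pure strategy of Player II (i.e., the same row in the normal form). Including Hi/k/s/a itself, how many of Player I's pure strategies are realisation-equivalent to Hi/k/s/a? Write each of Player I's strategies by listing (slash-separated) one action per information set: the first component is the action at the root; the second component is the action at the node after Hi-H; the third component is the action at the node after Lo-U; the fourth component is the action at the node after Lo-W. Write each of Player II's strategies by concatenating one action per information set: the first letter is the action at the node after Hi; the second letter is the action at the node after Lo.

Row for Hi/k/s/a (columns HU, HW, TU, TW): (3,2) (3,2) (2,4) (2,4).
Under Hi/k/s/a, Player I's choice at the node after Lo-U and at the node after Lo-W can never be reached regardless of what Player II does, so varying those choices leaves every outcome unchanged.
Holding the reachable choices fixed and varying the unreachable ones freely already gives 2 × 2 = 4 equivalent strategies.
No other strategy reproduces this row, so those 4 are the full class: Hi/k/t/e, Hi/k/t/a, Hi/k/s/e, Hi/k/s/a.

4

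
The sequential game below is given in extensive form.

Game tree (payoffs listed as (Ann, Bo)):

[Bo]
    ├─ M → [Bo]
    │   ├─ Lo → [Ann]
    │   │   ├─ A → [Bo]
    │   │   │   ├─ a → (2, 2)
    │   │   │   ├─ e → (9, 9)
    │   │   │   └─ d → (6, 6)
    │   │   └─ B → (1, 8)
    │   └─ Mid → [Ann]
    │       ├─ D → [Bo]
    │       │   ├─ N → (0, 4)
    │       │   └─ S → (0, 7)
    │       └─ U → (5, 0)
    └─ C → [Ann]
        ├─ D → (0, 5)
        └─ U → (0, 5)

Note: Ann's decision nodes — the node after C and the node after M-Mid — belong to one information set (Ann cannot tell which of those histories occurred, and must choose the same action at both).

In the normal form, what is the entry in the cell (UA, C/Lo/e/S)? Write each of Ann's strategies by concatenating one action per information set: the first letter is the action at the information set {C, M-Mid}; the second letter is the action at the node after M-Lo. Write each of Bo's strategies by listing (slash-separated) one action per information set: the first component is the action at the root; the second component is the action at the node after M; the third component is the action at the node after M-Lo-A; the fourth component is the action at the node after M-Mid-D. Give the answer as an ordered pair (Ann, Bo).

(0, 5)

Trace the play path from the root:
  Bo plays C
  Ann plays U at [C]
→ terminal payoff (0, 5).
(Ann's choice at the node after M-Lo is never reached on this path, so it doesn't affect the outcome.)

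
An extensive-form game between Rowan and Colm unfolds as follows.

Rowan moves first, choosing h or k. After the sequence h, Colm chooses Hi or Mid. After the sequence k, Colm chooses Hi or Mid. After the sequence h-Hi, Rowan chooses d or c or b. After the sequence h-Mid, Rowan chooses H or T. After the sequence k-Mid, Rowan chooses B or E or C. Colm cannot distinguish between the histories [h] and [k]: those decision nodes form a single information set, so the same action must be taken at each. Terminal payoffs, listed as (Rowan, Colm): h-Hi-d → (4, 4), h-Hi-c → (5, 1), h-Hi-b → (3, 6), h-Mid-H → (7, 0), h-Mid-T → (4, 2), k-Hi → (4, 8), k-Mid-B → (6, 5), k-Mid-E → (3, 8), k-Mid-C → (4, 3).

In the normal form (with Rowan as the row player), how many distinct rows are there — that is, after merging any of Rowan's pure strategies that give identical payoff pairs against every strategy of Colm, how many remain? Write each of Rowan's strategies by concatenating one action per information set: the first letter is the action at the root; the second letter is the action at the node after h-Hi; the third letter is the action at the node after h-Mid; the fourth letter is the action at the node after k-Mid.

Rowan has 36 pure strategies: hdHB, hdHE, hdHC, hdTB, hdTE, hdTC, hcHB, hcHE, hcHC, hcTB, hcTE, hcTC, hbHB, hbHE, hbHC, hbTB, hbTE, hbTC, kdHB, kdHE, kdHC, kdTB, kdTE, kdTC, kcHB, kcHE, kcHC, kcTB, kcTE, kcTC, kbHB, kbHE, kbHC, kbTB, kbTE, kbTC. Columns: Hi, Mid.
{hdHB, hdHE, hdHC} → row (4,4) (7,0)
{hdTB, hdTE, hdTC} → row (4,4) (4,2)
{hcHB, hcHE, hcHC} → row (5,1) (7,0)
{hcTB, hcTE, hcTC} → row (5,1) (4,2)
{hbHB, hbHE, hbHC} → row (3,6) (7,0)
{hbTB, hbTE, hbTC} → row (3,6) (4,2)
{kdHB, kdTB, kcHB, kcTB, kbHB, kbTB} → row (4,8) (6,5)
{kdHE, kdTE, kcHE, kcTE, kbHE, kbTE} → row (4,8) (3,8)
{kdHC, kdTC, kcHC, kcTC, kbHC, kbTC} → row (4,8) (4,3)
That's 9 distinct rows out of 36 strategies.

9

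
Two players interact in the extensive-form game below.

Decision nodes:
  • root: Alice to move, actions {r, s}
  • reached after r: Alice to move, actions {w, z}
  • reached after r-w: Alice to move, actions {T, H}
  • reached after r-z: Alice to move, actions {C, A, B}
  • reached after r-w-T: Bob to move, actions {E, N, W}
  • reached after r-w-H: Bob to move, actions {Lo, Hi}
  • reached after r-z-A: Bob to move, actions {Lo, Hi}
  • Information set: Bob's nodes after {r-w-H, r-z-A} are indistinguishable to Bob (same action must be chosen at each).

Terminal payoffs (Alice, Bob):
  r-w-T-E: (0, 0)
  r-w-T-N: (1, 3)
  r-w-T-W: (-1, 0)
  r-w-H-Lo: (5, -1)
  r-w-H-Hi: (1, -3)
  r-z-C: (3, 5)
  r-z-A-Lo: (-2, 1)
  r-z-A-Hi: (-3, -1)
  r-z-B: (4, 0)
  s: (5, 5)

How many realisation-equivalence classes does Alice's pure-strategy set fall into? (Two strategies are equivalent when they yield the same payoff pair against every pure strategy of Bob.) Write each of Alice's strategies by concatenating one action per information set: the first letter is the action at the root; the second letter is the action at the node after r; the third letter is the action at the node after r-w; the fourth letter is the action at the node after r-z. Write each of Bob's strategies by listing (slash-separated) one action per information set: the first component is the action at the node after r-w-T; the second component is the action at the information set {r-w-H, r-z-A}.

6

Alice has 24 pure strategies: rwTC, rwTA, rwTB, rwHC, rwHA, rwHB, rzTC, rzTA, rzTB, rzHC, rzHA, rzHB, swTC, swTA, swTB, swHC, swHA, swHB, szTC, szTA, szTB, szHC, szHA, szHB. Columns: E/Lo, E/Hi, N/Lo, N/Hi, W/Lo, W/Hi.
{rwTC, rwTA, rwTB} → row (0,0) (0,0) (1,3) (1,3) (-1,0) (-1,0)
{rwHC, rwHA, rwHB} → row (5,-1) (1,-3) (5,-1) (1,-3) (5,-1) (1,-3)
{rzTC, rzHC} → row (3,5) (3,5) (3,5) (3,5) (3,5) (3,5)
{rzTA, rzHA} → row (-2,1) (-3,-1) (-2,1) (-3,-1) (-2,1) (-3,-1)
{rzTB, rzHB} → row (4,0) (4,0) (4,0) (4,0) (4,0) (4,0)
{swTC, swTA, swTB, swHC, swHA, swHB, szTC, szTA, szTB, szHC, szHA, szHB} → row (5,5) (5,5) (5,5) (5,5) (5,5) (5,5)
That's 6 distinct rows out of 24 strategies.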